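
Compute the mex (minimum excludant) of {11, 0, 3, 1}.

2

The values 0, 1 are all present; 2 is the first non-negative integer missing from the set.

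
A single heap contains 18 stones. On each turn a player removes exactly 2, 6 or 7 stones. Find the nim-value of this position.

Grundy values for subtraction set {2, 6, 7}:
k:     0  1  2  3  4  5  6  7  8  9 10 11 12 13 14 15 16 17 18
g(k):  0  0  1  1  0  0  1  1  2  0  3  1  2  0  0  1  1  0  0
So g(18) = 0.

0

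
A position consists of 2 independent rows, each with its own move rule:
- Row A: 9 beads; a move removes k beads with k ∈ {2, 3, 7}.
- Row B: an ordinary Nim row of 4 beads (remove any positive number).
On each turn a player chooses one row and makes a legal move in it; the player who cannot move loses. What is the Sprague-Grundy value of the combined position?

Grundy values for row A (subtraction set {2, 3, 7}):
g(0) = mex{} = 0
g(1) = mex{} = 0
g(2) = mex{0} = 1
g(3) = mex{0} = 1
g(4) = mex{0,1} = 2
g(5) = mex{1} = 0
g(6) = mex{1,2} = 0
g(7) = mex{0,2} = 1
g(8) = mex{0} = 1
g(9) = mex{0,1} = 2
So g(9) = 2.
Row B is a plain Nim row of size 4, so its Grundy value is 4.
The value of a disjunctive sum is the nim-sum of the parts.
Combined value = 2 XOR 4 = 6.

6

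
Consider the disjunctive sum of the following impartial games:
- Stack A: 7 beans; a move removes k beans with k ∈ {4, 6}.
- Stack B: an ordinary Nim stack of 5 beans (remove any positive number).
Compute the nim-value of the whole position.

Build the Grundy sequence for stack A with g(k) = mex{g(k−s) : s ∈ {4, 6}, s ≤ k}:
k:     0  1  2  3  4  5  6  7
g(k):  0  0  0  0  1  1  1  1
So g(7) = 1.
Stack B is a plain Nim stack of size 5, so its Grundy value is 5.
The value of a disjunctive sum is the nim-sum of the parts.
Combined value = 1 XOR 5 = 4.

4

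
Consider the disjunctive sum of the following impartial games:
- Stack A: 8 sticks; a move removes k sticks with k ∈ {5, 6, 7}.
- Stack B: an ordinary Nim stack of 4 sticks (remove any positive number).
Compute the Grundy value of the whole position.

Grundy values for stack A (subtraction set {5, 6, 7}):
k:     0  1  2  3  4  5  6  7  8
g(k):  0  0  0  0  0  1  1  1  1
So g(8) = 1.
Stack B is a plain Nim stack of size 4, so its Grundy value is 4.
By the Sprague-Grundy theorem, the Grundy value of a sum of independent games is the XOR of the component values.
Combined value = 1 XOR 4 = 5.

5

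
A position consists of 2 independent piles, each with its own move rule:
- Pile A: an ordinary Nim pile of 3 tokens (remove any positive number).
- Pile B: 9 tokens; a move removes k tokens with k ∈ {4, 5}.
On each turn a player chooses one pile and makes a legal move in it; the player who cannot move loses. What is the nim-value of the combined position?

Pile A is a plain Nim pile of size 3, so its Grundy value is 3.
For pile B, compute g(0), g(1), … with moves {4, 5}:
k:     0  1  2  3  4  5  6  7  8  9
g(k):  0  0  0  0  1  1  1  1  2  0
So g(9) = 0.
The value of a disjunctive sum is the nim-sum of the parts.
Combined value = 3 ⊕ 0 = 3.

3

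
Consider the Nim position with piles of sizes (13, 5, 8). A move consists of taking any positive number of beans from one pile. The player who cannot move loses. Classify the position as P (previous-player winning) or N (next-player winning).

P-position

Compute the nim-sum pairwise:
13 ⊕ 5 = 8
8 ⊕ 8 = 0
The nim-sum is 0, so this is a P-position: the player to move is in a losing position under optimal play.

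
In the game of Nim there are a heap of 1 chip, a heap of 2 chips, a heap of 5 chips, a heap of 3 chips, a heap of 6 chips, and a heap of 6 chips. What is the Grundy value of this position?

5

Compute the nim-sum pairwise:
1 ⊕ 2 = 3
3 ⊕ 5 = 6
6 ⊕ 3 = 5
5 ⊕ 6 = 3
3 ⊕ 6 = 5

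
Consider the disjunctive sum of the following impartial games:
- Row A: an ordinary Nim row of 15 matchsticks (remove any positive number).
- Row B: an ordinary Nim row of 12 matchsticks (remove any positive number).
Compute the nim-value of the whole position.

Row A is a plain Nim row of size 15, so its Grundy value is 15.
Row B is a plain Nim row of size 12, so its Grundy value is 12.
By the Sprague-Grundy theorem, the Grundy value of a sum of independent games is the XOR of the component values.
Combined value = 15 XOR 12 = 3.

3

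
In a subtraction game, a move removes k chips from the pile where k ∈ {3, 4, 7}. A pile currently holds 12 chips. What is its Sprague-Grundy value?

0

Compute g(0), g(1), … for moves {3, 4, 7}:
k:     0  1  2  3  4  5  6  7  8  9 10 11 12
g(k):  0  0  0  1  1  1  2  2  2  3  0  0  0
So g(12) = 0.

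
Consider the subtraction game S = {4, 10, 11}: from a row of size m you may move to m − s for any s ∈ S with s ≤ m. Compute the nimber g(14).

3

Compute g(0), g(1), … for moves {4, 10, 11}:
g(0) = mex{} = 0
g(1) = mex{} = 0
g(2) = mex{} = 0
g(3) = mex{} = 0
g(4) = mex{0} = 1
g(5) = mex{0} = 1
g(6) = mex{0} = 1
g(7) = mex{0} = 1
g(8) = mex{1} = 0
g(9) = mex{1} = 0
g(10) = mex{0,1} = 2
g(11) = mex{0,1} = 2
g(12) = mex{0} = 1
g(13) = mex{0} = 1
g(14) = mex{0,1,2} = 3
So g(14) = 3.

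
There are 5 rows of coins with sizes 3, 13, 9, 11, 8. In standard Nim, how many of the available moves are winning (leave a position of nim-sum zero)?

1

Write each in binary and XOR column by column:
  0011  (3)
  1101  (13)
  1001  (9)
  1011  (11)
  1000  (8)
  ----
  0100  (4)
The overall nim-sum is X = 4. A row of size p has a winning move iff p XOR X < p (reduce it to p XOR X).
  3: 3 XOR 4 = 7 ≥ 3 — no move.
  13: 13 XOR 4 = 9 < 13 — winning move (to 9).
  9: 9 XOR 4 = 13 ≥ 9 — no move.
  11: 11 XOR 4 = 15 ≥ 11 — no move.
  8: 8 XOR 4 = 12 ≥ 8 — no move.
That gives 1 winning move.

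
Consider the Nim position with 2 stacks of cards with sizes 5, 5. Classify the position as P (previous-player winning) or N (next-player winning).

P-position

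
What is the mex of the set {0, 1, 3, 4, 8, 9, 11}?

2

The values 0, 1 are all present; 2 is the first non-negative integer missing from the set.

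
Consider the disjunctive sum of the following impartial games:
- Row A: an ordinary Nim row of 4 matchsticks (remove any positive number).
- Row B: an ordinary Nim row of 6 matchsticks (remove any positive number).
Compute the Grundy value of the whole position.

Row A is a plain Nim row of size 4, so its Grundy value is 4.
Row B is a plain Nim row of size 6, so its Grundy value is 6.
The value of a disjunctive sum is the nim-sum of the parts.
Combined value = 4 ⊕ 6 = 2.

2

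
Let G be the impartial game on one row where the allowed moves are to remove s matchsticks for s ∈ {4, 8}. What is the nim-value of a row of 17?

1

Grundy values for subtraction set {4, 8}:
k:     0  1  2  3  4  5  6  7  8  9 10 11 12 13 14 15 16 17
g(k):  0  0  0  0  1  1  1  1  2  2  2  2  0  0  0  0  1  1
So g(17) = 1.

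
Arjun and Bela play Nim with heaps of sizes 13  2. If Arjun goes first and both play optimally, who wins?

Arjun wins

Compute the nim-sum pairwise:
13 XOR 2 = 15
The nim-sum is 15 ≠ 0, so this is an N-position: the player to move can win; Arjun has a winning move.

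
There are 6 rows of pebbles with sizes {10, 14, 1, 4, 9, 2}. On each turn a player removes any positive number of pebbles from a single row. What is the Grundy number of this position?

10

Compute the nim-sum pairwise:
10 XOR 14 = 4
4 XOR 1 = 5
5 XOR 4 = 1
1 XOR 9 = 8
8 XOR 2 = 10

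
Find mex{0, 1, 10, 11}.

2

The values 0, 1 are all present; 2 is the first non-negative integer missing from the set.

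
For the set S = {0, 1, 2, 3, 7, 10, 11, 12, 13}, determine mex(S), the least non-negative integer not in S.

4

The values 0, 1, 2, 3 are all present; 4 is the first non-negative integer missing from the set.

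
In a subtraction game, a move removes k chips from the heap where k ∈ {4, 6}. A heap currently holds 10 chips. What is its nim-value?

Compute g(0), g(1), … for moves {4, 6}:
k:     0  1  2  3  4  5  6  7  8  9 10
g(k):  0  0  0  0  1  1  1  1  2  2  0
So g(10) = 0.

0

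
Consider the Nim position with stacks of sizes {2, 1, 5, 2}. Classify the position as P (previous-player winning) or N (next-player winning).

N-position

Nim-sum: 2 XOR 1 XOR 5 XOR 2 = 4.
The nim-sum is 4 ≠ 0, so this is an N-position: the player to move can win.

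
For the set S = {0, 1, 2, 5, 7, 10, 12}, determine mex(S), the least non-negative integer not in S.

3

The values 0, 1, 2 are all present; 3 is the first non-negative integer missing from the set.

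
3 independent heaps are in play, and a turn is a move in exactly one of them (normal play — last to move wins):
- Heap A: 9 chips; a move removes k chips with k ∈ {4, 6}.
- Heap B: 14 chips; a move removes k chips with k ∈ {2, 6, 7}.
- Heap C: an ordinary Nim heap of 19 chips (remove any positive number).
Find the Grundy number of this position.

For heap A, compute g(0), g(1), … with moves {4, 6}:
g(0) = mex{} = 0
g(1) = mex{} = 0
g(2) = mex{} = 0
g(3) = mex{} = 0
g(4) = mex{0} = 1
g(5) = mex{0} = 1
g(6) = mex{0} = 1
g(7) = mex{0} = 1
g(8) = mex{0,1} = 2
g(9) = mex{0,1} = 2
So g(9) = 2.
Build the Grundy sequence for heap B with g(k) = mex{g(k−s) : s ∈ {2, 6, 7}, s ≤ k}:
k:     0  1  2  3  4  5  6  7  8  9 10 11 12 13 14
g(k):  0  0  1  1  0  0  1  1  2  0  3  1  2  0  0
So g(14) = 0.
Heap C is a plain Nim heap of size 19, so its Grundy value is 19.
By the Sprague-Grundy theorem, the Grundy value of a sum of independent games is the XOR of the component values.
Combined value = 2 ⊕ 0 ⊕ 19 = 17.

17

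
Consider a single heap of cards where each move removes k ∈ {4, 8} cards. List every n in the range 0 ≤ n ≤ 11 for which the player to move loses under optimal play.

Compute g(0), g(1), … for moves {4, 8}:
k:     0  1  2  3  4  5  6  7  8  9 10 11
g(k):  0  0  0  0  1  1  1  1  2  2  2  2
The P-positions (g = 0) in 0..11 are 0, 1, 2, 3.

0, 1, 2, 3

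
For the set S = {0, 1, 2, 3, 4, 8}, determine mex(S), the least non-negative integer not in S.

5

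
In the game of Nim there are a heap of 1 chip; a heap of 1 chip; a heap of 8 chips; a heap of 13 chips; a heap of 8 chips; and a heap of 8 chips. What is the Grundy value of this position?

Write each in binary and XOR column by column:
  0001  (1)
  0001  (1)
  1000  (8)
  1101  (13)
  1000  (8)
  1000  (8)
  ----
  0101  (5)

5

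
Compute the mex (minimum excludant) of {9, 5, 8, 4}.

0 is not in the set, so the mex is 0.

0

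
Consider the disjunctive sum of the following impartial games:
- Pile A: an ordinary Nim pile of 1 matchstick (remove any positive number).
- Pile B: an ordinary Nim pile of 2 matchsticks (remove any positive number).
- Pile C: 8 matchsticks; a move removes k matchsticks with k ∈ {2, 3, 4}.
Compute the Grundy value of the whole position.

2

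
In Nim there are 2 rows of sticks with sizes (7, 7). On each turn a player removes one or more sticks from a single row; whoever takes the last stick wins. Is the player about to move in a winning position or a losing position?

Nim-sum: 7 ^ 7 = 0.
The nim-sum is 0, so this is a P-position: the player to move is in a losing position under optimal play.

Losing position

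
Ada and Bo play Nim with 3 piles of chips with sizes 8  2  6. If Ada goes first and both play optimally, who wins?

Nim-sum: 8 XOR 2 XOR 6 = 12.
The nim-sum is 12 ≠ 0, so this is an N-position: the player to move can win; Ada has a winning move.

Ada wins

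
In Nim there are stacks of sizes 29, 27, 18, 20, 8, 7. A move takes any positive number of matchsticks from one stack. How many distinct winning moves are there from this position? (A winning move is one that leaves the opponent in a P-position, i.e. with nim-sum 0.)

3

Nim-sum: 29 ⊕ 27 ⊕ 18 ⊕ 20 ⊕ 8 ⊕ 7 = 15.
The overall nim-sum is X = 15. A stack of size p has a winning move iff p XOR X < p (reduce it to p XOR X).
  29: 29 XOR 15 = 18 < 29 — winning move (to 18).
  27: 27 XOR 15 = 20 < 27 — winning move (to 20).
  18: 18 XOR 15 = 29 ≥ 18 — no move.
  20: 20 XOR 15 = 27 ≥ 20 — no move.
  8: 8 XOR 15 = 7 < 8 — winning move (to 7).
  7: 7 XOR 15 = 8 ≥ 7 — no move.
That gives 3 winning moves.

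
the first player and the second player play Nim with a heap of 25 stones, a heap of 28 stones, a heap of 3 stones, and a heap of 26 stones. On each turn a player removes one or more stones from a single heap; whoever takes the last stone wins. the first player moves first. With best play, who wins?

the first player wins

Nim-sum: 25 ^ 28 ^ 3 ^ 26 = 28.
The nim-sum is 28 ≠ 0, so this is an N-position: the player to move can win; the first player has a winning move.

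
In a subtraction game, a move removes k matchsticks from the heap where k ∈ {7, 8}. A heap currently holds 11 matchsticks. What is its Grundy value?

Grundy values for subtraction set {7, 8}:
k:     0  1  2  3  4  5  6  7  8  9 10 11
g(k):  0  0  0  0  0  0  0  1  1  1  1  1
So g(11) = 1.

1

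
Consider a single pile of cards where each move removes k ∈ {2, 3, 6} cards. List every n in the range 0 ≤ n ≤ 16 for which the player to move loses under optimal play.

0, 1, 5, 9, 10, 14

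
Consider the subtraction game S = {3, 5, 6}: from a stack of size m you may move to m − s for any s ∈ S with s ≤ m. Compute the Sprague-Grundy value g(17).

2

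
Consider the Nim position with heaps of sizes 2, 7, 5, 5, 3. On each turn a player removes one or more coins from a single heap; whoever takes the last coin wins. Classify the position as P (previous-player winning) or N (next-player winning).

In binary:
  010  (2)
  111  (7)
  101  (5)
  101  (5)
  011  (3)
  ---
  110  (6)
The nim-sum is 6 ≠ 0, so this is an N-position: the player to move can win.

N-position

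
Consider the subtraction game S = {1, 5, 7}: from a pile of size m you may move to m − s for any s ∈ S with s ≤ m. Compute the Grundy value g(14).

0

Compute g(0), g(1), … for moves {1, 5, 7}:
g(0) = mex{} = 0
g(1) = mex{0} = 1
g(2) = mex{1} = 0
g(3) = mex{0} = 1
g(4) = mex{1} = 0
g(5) = mex{0} = 1
g(6) = mex{1} = 0
g(7) = mex{0} = 1
g(8) = mex{1} = 0
g(9) = mex{0} = 1
g(10) = mex{1} = 0
g(11) = mex{0} = 1
g(12) = mex{1} = 0
g(13) = mex{0} = 1
g(14) = mex{1} = 0
So g(14) = 0.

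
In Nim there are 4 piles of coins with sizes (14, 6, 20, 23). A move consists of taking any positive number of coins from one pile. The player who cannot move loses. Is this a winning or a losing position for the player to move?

Winning position

Compute the nim-sum pairwise:
14 ^ 6 = 8
8 ^ 20 = 28
28 ^ 23 = 11
The nim-sum is 11 ≠ 0, so this is an N-position: the player to move can win.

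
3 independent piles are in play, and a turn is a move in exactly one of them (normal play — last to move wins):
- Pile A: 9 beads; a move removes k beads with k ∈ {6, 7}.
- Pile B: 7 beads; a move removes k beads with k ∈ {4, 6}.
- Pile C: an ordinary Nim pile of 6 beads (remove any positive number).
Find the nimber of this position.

Build the Grundy sequence for pile A with g(k) = mex{g(k−s) : s ∈ {6, 7}, s ≤ k}:
g(0) = mex{} = 0
g(1) = mex{} = 0
g(2) = mex{} = 0
g(3) = mex{} = 0
g(4) = mex{} = 0
g(5) = mex{} = 0
g(6) = mex{0} = 1
g(7) = mex{0} = 1
g(8) = mex{0} = 1
g(9) = mex{0} = 1
So g(9) = 1.
Build the Grundy sequence for pile B with g(k) = mex{g(k−s) : s ∈ {4, 6}, s ≤ k}:
k:     0  1  2  3  4  5  6  7
g(k):  0  0  0  0  1  1  1  1
So g(7) = 1.
Pile C is a plain Nim pile of size 6, so its Grundy value is 6.
By the Sprague-Grundy theorem, the Grundy value of a sum of independent games is the XOR of the component values.
Combined value = 1 XOR 1 XOR 6 = 6.

6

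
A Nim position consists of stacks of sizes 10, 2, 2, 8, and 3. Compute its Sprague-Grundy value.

1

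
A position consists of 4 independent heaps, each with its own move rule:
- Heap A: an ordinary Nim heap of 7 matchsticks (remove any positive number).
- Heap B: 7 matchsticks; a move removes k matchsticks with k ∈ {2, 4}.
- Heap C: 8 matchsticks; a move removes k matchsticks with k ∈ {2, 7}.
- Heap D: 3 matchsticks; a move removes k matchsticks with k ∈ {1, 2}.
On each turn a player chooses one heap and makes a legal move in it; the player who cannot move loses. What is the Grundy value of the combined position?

5

Heap A is a plain Nim heap of size 7, so its Grundy value is 7.
For heap B, compute g(0), g(1), … with moves {2, 4}:
g(0) = mex{} = 0
g(1) = mex{} = 0
g(2) = mex{0} = 1
g(3) = mex{0} = 1
g(4) = mex{0,1} = 2
g(5) = mex{0,1} = 2
g(6) = mex{1,2} = 0
g(7) = mex{1,2} = 0
So g(7) = 0.
For heap C, compute g(0), g(1), … with moves {2, 7}:
k:     0  1  2  3  4  5  6  7  8
g(k):  0  0  1  1  0  0  1  1  2
So g(8) = 2.
For heap D, compute g(0), g(1), … with moves {1, 2}:
k:     0  1  2  3
g(k):  0  1  2  0
So g(3) = 0.
The value of a disjunctive sum is the nim-sum of the parts.
Combined value = 7 ⊕ 0 ⊕ 2 ⊕ 0 = 5.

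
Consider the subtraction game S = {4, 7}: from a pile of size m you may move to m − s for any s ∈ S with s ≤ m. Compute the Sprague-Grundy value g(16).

1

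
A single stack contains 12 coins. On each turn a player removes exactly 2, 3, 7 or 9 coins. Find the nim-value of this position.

Build the Grundy sequence with g(k) = mex{g(k−s) : s ∈ {2, 3, 7, 9}, s ≤ k}:
g(0) = mex{} = 0
g(1) = mex{} = 0
g(2) = mex{0} = 1
g(3) = mex{0} = 1
g(4) = mex{0,1} = 2
g(5) = mex{1} = 0
g(6) = mex{1,2} = 0
g(7) = mex{0,2} = 1
g(8) = mex{0} = 1
g(9) = mex{0,1} = 2
g(10) = mex{0,1} = 2
g(11) = mex{1,2} = 0
g(12) = mex{0,1,2} = 3
So g(12) = 3.

3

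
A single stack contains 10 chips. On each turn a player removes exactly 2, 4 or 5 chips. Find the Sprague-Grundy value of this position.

1

Grundy values for subtraction set {2, 4, 5}:
g(0) = mex{} = 0
g(1) = mex{} = 0
g(2) = mex{0} = 1
g(3) = mex{0} = 1
g(4) = mex{0,1} = 2
g(5) = mex{0,1} = 2
g(6) = mex{0,1,2} = 3
g(7) = mex{1,2} = 0
g(8) = mex{1,2,3} = 0
g(9) = mex{0,2} = 1
g(10) = mex{0,2,3} = 1
So g(10) = 1.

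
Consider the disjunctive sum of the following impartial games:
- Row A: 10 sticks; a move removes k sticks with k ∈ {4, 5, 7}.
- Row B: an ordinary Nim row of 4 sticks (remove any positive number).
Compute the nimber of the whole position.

6

Grundy values for row A (subtraction set {4, 5, 7}):
g(0) = mex{} = 0
g(1) = mex{} = 0
g(2) = mex{} = 0
g(3) = mex{} = 0
g(4) = mex{0} = 1
g(5) = mex{0} = 1
g(6) = mex{0} = 1
g(7) = mex{0} = 1
g(8) = mex{0,1} = 2
g(9) = mex{0,1} = 2
g(10) = mex{0,1} = 2
So g(10) = 2.
Row B is a plain Nim row of size 4, so its Grundy value is 4.
By the Sprague-Grundy theorem, the Grundy value of a sum of independent games is the XOR of the component values.
Combined value = 2 ⊕ 4 = 6.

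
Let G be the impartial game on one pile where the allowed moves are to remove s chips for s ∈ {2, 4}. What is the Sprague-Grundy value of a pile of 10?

2

Grundy values for subtraction set {2, 4}:
g(0) = mex{} = 0
g(1) = mex{} = 0
g(2) = mex{0} = 1
g(3) = mex{0} = 1
g(4) = mex{0,1} = 2
g(5) = mex{0,1} = 2
g(6) = mex{1,2} = 0
g(7) = mex{1,2} = 0
g(8) = mex{0,2} = 1
g(9) = mex{0,2} = 1
g(10) = mex{0,1} = 2
So g(10) = 2.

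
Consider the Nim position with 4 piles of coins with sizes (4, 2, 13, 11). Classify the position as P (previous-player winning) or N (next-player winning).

P-position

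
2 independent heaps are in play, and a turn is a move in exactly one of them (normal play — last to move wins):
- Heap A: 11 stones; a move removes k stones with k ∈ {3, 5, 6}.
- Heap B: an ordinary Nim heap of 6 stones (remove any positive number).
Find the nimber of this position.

Grundy values for heap A (subtraction set {3, 5, 6}):
g(0) = mex{} = 0
g(1) = mex{} = 0
g(2) = mex{} = 0
g(3) = mex{0} = 1
g(4) = mex{0} = 1
g(5) = mex{0} = 1
g(6) = mex{0,1} = 2
g(7) = mex{0,1} = 2
g(8) = mex{0,1} = 2
g(9) = mex{1,2} = 0
g(10) = mex{1,2} = 0
g(11) = mex{1,2} = 0
So g(11) = 0.
Heap B is a plain Nim heap of size 6, so its Grundy value is 6.
The value of a disjunctive sum is the nim-sum of the parts.
Combined value = 0 XOR 6 = 6.

6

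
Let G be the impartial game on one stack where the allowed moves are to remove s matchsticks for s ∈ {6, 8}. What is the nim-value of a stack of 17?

Grundy values for subtraction set {6, 8}:
k:     0  1  2  3  4  5  6  7  8  9 10 11 12 13 14 15 16 17
g(k):  0  0  0  0  0  0  1  1  1  1  1  1  2  2  0  0  0  0
So g(17) = 0.

0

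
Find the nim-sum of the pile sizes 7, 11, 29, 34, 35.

16

Compute the nim-sum pairwise:
7 ^ 11 = 12
12 ^ 29 = 17
17 ^ 34 = 51
51 ^ 35 = 16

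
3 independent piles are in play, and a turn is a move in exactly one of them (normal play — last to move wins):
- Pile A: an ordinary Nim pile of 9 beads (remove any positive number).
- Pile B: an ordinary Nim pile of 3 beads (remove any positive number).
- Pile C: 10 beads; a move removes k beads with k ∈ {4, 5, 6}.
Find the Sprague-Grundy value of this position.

10

Pile A is a plain Nim pile of size 9, so its Grundy value is 9.
Pile B is a plain Nim pile of size 3, so its Grundy value is 3.
Grundy values for pile C (subtraction set {4, 5, 6}):
g(0) = mex{} = 0
g(1) = mex{} = 0
g(2) = mex{} = 0
g(3) = mex{} = 0
g(4) = mex{0} = 1
g(5) = mex{0} = 1
g(6) = mex{0} = 1
g(7) = mex{0} = 1
g(8) = mex{0,1} = 2
g(9) = mex{0,1} = 2
g(10) = mex{1} = 0
So g(10) = 0.
By the Sprague-Grundy theorem, the Grundy value of a sum of independent games is the XOR of the component values.
Combined value = 9 ⊕ 3 ⊕ 0 = 10.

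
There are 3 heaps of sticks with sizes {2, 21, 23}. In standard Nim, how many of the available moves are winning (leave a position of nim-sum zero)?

Compute the nim-sum pairwise:
2 ⊕ 21 = 23
23 ⊕ 23 = 0
The nim-sum is already 0, so every move leaves a nonzero nim-sum — there are no winning moves.

0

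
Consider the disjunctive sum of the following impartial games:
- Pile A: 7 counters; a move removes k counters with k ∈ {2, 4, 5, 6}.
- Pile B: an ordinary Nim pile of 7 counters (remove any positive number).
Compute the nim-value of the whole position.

4

Build the Grundy sequence for pile A with g(k) = mex{g(k−s) : s ∈ {2, 4, 5, 6}, s ≤ k}:
g(0) = mex{} = 0
g(1) = mex{} = 0
g(2) = mex{0} = 1
g(3) = mex{0} = 1
g(4) = mex{0,1} = 2
g(5) = mex{0,1} = 2
g(6) = mex{0,1,2} = 3
g(7) = mex{0,1,2} = 3
So g(7) = 3.
Pile B is a plain Nim pile of size 7, so its Grundy value is 7.
By the Sprague-Grundy theorem, the Grundy value of a sum of independent games is the XOR of the component values.
Combined value = 3 ⊕ 7 = 4.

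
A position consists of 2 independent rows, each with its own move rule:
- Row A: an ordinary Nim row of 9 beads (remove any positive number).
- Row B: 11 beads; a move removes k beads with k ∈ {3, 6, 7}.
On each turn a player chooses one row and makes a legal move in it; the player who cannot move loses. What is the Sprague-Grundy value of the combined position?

9

Row A is a plain Nim row of size 9, so its Grundy value is 9.
Build the Grundy sequence for row B with g(k) = mex{g(k−s) : s ∈ {3, 6, 7}, s ≤ k}:
g(0) = mex{} = 0
g(1) = mex{} = 0
g(2) = mex{} = 0
g(3) = mex{0} = 1
g(4) = mex{0} = 1
g(5) = mex{0} = 1
g(6) = mex{0,1} = 2
g(7) = mex{0,1} = 2
g(8) = mex{0,1} = 2
g(9) = mex{0,1,2} = 3
g(10) = mex{1,2} = 0
g(11) = mex{1,2} = 0
So g(11) = 0.
The value of a disjunctive sum is the nim-sum of the parts.
Combined value = 9 XOR 0 = 9.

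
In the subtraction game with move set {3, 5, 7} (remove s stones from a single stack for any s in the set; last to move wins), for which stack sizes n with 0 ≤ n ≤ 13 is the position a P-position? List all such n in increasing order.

0, 1, 2, 10, 11, 12

Compute g(0), g(1), … for moves {3, 5, 7}:
g(0) = mex{} = 0
g(1) = mex{} = 0
g(2) = mex{} = 0
g(3) = mex{0} = 1
g(4) = mex{0} = 1
g(5) = mex{0} = 1
g(6) = mex{0,1} = 2
g(7) = mex{0,1} = 2
g(8) = mex{0,1} = 2
g(9) = mex{0,1,2} = 3
g(10) = mex{1,2} = 0
g(11) = mex{1,2} = 0
g(12) = mex{1,2,3} = 0
g(13) = mex{0,2} = 1
The P-positions (g = 0) in 0..13 are 0, 1, 2, 10, 11, 12.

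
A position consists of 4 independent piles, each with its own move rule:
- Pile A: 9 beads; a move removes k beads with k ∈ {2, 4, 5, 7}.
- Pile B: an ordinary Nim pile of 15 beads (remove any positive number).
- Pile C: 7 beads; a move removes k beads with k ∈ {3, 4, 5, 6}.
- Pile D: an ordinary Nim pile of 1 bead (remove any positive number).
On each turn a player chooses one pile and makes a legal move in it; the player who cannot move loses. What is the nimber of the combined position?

12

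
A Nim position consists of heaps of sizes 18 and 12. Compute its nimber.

30

Nim-sum: 18 ⊕ 12 = 30.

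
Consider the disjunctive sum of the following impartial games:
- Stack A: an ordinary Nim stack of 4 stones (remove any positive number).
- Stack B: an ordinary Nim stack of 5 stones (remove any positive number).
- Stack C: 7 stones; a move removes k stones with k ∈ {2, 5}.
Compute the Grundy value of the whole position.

1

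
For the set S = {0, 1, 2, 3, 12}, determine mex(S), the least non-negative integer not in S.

The values 0, 1, 2, 3 are all present; 4 is the first non-negative integer missing from the set.

4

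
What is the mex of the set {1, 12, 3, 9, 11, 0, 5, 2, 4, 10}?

6

The values 0, 1, 2, 3, 4, 5 are all present; 6 is the first non-negative integer missing from the set.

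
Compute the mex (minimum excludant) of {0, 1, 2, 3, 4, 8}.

5

The values 0, 1, 2, 3, 4 are all present; 5 is the first non-negative integer missing from the set.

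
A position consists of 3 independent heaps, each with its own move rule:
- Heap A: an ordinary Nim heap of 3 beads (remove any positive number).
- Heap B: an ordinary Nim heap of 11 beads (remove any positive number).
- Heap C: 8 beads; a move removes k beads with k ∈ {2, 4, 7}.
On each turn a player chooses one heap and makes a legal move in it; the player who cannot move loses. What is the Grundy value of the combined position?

Heap A is a plain Nim heap of size 3, so its Grundy value is 3.
Heap B is a plain Nim heap of size 11, so its Grundy value is 11.
Grundy values for heap C (subtraction set {2, 4, 7}):
k:     0  1  2  3  4  5  6  7  8
g(k):  0  0  1  1  2  2  0  3  1
So g(8) = 1.
By the Sprague-Grundy theorem, the Grundy value of a sum of independent games is the XOR of the component values.
Combined value = 3 XOR 11 XOR 1 = 9.

9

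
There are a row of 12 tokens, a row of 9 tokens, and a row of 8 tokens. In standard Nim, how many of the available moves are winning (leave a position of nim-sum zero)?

Compute the nim-sum pairwise:
12 ^ 9 = 5
5 ^ 8 = 13
The overall nim-sum is X = 13. A row of size p has a winning move iff p XOR X < p (reduce it to p XOR X).
  12: 12 XOR 13 = 1 < 12 — winning move (to 1).
  9: 9 XOR 13 = 4 < 9 — winning move (to 4).
  8: 8 XOR 13 = 5 < 8 — winning move (to 5).
That gives 3 winning moves.

3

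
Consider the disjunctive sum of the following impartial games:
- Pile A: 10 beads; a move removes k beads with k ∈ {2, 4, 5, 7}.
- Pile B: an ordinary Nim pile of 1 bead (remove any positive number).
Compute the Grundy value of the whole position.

1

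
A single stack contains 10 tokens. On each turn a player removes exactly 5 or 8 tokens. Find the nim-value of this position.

2

Build the Grundy sequence with g(k) = mex{g(k−s) : s ∈ {5, 8}, s ≤ k}:
k:     0  1  2  3  4  5  6  7  8  9 10
g(k):  0  0  0  0  0  1  1  1  1  1  2
So g(10) = 2.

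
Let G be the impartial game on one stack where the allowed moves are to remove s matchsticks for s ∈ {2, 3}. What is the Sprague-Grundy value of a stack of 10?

Grundy values for subtraction set {2, 3}:
g(0) = mex{} = 0
g(1) = mex{} = 0
g(2) = mex{0} = 1
g(3) = mex{0} = 1
g(4) = mex{0,1} = 2
g(5) = mex{1} = 0
g(6) = mex{1,2} = 0
g(7) = mex{0,2} = 1
g(8) = mex{0} = 1
g(9) = mex{0,1} = 2
g(10) = mex{1} = 0
So g(10) = 0.

0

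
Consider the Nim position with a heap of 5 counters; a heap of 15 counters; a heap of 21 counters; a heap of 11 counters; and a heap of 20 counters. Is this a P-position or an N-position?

P-position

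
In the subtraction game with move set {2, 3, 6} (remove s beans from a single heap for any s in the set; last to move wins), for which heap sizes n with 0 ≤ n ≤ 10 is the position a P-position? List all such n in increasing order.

Build the Grundy sequence with g(k) = mex{g(k−s) : s ∈ {2, 3, 6}, s ≤ k}:
g(0) = mex{} = 0
g(1) = mex{} = 0
g(2) = mex{0} = 1
g(3) = mex{0} = 1
g(4) = mex{0,1} = 2
g(5) = mex{1} = 0
g(6) = mex{0,1,2} = 3
g(7) = mex{0,2} = 1
g(8) = mex{0,1,3} = 2
g(9) = mex{1,3} = 0
g(10) = mex{1,2} = 0
The P-positions (g = 0) in 0..10 are 0, 1, 5, 9, 10.

0, 1, 5, 9, 10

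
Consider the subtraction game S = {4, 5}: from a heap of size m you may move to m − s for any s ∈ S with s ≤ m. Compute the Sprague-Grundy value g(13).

Compute g(0), g(1), … for moves {4, 5}:
g(0) = mex{} = 0
g(1) = mex{} = 0
g(2) = mex{} = 0
g(3) = mex{} = 0
g(4) = mex{0} = 1
g(5) = mex{0} = 1
g(6) = mex{0} = 1
g(7) = mex{0} = 1
g(8) = mex{0,1} = 2
g(9) = mex{1} = 0
g(10) = mex{1} = 0
g(11) = mex{1} = 0
g(12) = mex{1,2} = 0
g(13) = mex{0,2} = 1
So g(13) = 1.

1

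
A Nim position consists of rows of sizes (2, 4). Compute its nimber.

Compute the nim-sum pairwise:
2 ⊕ 4 = 6

6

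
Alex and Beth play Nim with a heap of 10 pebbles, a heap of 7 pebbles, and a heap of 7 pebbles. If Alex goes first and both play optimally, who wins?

Alex wins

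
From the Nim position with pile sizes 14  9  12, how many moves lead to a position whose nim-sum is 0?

3

Compute the nim-sum pairwise:
14 XOR 9 = 7
7 XOR 12 = 11
The overall nim-sum is X = 11. A pile of size p has a winning move iff p XOR X < p (reduce it to p XOR X).
  14: 14 XOR 11 = 5 < 14 — winning move (to 5).
  9: 9 XOR 11 = 2 < 9 — winning move (to 2).
  12: 12 XOR 11 = 7 < 12 — winning move (to 7).
That gives 3 winning moves.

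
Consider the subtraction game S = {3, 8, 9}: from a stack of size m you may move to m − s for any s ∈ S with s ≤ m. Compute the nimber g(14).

2

Compute g(0), g(1), … for moves {3, 8, 9}:
k:     0  1  2  3  4  5  6  7  8  9 10 11 12 13 14
g(k):  0  0  0  1  1  1  0  0  2  1  1  3  0  0  2
So g(14) = 2.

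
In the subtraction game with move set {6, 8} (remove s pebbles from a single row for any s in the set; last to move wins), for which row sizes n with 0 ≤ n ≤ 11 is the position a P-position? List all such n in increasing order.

0, 1, 2, 3, 4, 5

Compute g(0), g(1), … for moves {6, 8}:
g(0) = mex{} = 0
g(1) = mex{} = 0
g(2) = mex{} = 0
g(3) = mex{} = 0
g(4) = mex{} = 0
g(5) = mex{} = 0
g(6) = mex{0} = 1
g(7) = mex{0} = 1
g(8) = mex{0} = 1
g(9) = mex{0} = 1
g(10) = mex{0} = 1
g(11) = mex{0} = 1
The P-positions (g = 0) in 0..11 are 0, 1, 2, 3, 4, 5.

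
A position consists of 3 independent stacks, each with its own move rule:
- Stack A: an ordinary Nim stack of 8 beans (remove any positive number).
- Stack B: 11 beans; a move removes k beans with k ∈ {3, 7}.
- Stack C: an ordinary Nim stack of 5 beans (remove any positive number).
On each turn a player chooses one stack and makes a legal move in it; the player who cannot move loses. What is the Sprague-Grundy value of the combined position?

13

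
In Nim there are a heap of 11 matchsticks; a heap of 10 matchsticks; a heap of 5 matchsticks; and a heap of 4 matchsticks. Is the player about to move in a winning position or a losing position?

Nim-sum: 11 XOR 10 XOR 5 XOR 4 = 0.
The nim-sum is 0, so this is a P-position: the player to move is in a losing position under optimal play.

Losing position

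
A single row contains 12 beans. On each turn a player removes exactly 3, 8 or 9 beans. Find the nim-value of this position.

0

Compute g(0), g(1), … for moves {3, 8, 9}:
g(0) = mex{} = 0
g(1) = mex{} = 0
g(2) = mex{} = 0
g(3) = mex{0} = 1
g(4) = mex{0} = 1
g(5) = mex{0} = 1
g(6) = mex{1} = 0
g(7) = mex{1} = 0
g(8) = mex{0,1} = 2
g(9) = mex{0} = 1
g(10) = mex{0} = 1
g(11) = mex{0,1,2} = 3
g(12) = mex{1} = 0
So g(12) = 0.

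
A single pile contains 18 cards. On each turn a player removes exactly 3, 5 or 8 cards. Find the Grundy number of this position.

2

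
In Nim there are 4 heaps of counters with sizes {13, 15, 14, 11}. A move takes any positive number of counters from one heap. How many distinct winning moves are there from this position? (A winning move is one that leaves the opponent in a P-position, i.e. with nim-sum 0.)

3

Compute the nim-sum pairwise:
13 ^ 15 = 2
2 ^ 14 = 12
12 ^ 11 = 7
The overall nim-sum is X = 7. A heap of size p has a winning move iff p XOR X < p (reduce it to p XOR X).
  13: 13 XOR 7 = 10 < 13 — winning move (to 10).
  15: 15 XOR 7 = 8 < 15 — winning move (to 8).
  14: 14 XOR 7 = 9 < 14 — winning move (to 9).
  11: 11 XOR 7 = 12 ≥ 11 — no move.
That gives 3 winning moves.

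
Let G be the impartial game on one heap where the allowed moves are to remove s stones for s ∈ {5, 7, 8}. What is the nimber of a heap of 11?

Compute g(0), g(1), … for moves {5, 7, 8}:
g(0) = mex{} = 0
g(1) = mex{} = 0
g(2) = mex{} = 0
g(3) = mex{} = 0
g(4) = mex{} = 0
g(5) = mex{0} = 1
g(6) = mex{0} = 1
g(7) = mex{0} = 1
g(8) = mex{0} = 1
g(9) = mex{0} = 1
g(10) = mex{0,1} = 2
g(11) = mex{0,1} = 2
So g(11) = 2.

2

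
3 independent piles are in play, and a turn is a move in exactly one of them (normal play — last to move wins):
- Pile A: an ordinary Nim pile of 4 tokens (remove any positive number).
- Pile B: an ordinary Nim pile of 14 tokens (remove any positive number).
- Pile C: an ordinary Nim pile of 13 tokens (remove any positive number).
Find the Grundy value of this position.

7

Pile A is a plain Nim pile of size 4, so its Grundy value is 4.
Pile B is a plain Nim pile of size 14, so its Grundy value is 14.
Pile C is a plain Nim pile of size 13, so its Grundy value is 13.
By the Sprague-Grundy theorem, the Grundy value of a sum of independent games is the XOR of the component values.
Combined value = 4 XOR 14 XOR 13 = 7.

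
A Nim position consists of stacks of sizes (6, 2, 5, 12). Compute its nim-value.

13

Compute the nim-sum pairwise:
6 ^ 2 = 4
4 ^ 5 = 1
1 ^ 12 = 13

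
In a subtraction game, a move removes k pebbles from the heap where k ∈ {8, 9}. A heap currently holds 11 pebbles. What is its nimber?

1

Build the Grundy sequence with g(k) = mex{g(k−s) : s ∈ {8, 9}, s ≤ k}:
g(0) = mex{} = 0
g(1) = mex{} = 0
g(2) = mex{} = 0
g(3) = mex{} = 0
g(4) = mex{} = 0
g(5) = mex{} = 0
g(6) = mex{} = 0
g(7) = mex{} = 0
g(8) = mex{0} = 1
g(9) = mex{0} = 1
g(10) = mex{0} = 1
g(11) = mex{0} = 1
So g(11) = 1.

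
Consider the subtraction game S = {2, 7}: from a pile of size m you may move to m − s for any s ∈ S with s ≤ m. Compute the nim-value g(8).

Compute g(0), g(1), … for moves {2, 7}:
k:     0  1  2  3  4  5  6  7  8
g(k):  0  0  1  1  0  0  1  1  2
So g(8) = 2.

2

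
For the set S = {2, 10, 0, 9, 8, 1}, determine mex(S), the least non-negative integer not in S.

3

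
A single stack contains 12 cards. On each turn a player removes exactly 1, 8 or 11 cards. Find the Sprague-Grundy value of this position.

Compute g(0), g(1), … for moves {1, 8, 11}:
g(0) = mex{} = 0
g(1) = mex{0} = 1
g(2) = mex{1} = 0
g(3) = mex{0} = 1
g(4) = mex{1} = 0
g(5) = mex{0} = 1
g(6) = mex{1} = 0
g(7) = mex{0} = 1
g(8) = mex{0,1} = 2
g(9) = mex{1,2} = 0
g(10) = mex{0} = 1
g(11) = mex{0,1} = 2
g(12) = mex{0,1,2} = 3
So g(12) = 3.

3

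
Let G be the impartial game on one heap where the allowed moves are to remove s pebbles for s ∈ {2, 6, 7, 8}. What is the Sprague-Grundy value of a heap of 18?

0

Build the Grundy sequence with g(k) = mex{g(k−s) : s ∈ {2, 6, 7, 8}, s ≤ k}:
k:     0  1  2  3  4  5  6  7  8  9 10 11 12 13 14 15 16 17 18
g(k):  0  0  1  1  0  0  1  1  2  2  3  3  2  2  0  0  1  1  0
So g(18) = 0.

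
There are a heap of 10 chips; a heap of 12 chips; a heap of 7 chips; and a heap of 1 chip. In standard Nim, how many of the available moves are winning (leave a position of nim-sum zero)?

Write each in binary and XOR column by column:
  1010  (10)
  1100  (12)
  0111  (7)
  0001  (1)
  ----
  0000  (0)
The nim-sum is already 0, so every move leaves a nonzero nim-sum — there are no winning moves.

0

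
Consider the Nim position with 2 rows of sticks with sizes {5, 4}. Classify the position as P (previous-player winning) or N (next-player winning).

Bitwise XOR of the heap sizes:
  101  (5)
  100  (4)
  ---
  001  (1)
The nim-sum is 1 ≠ 0, so this is an N-position: the player to move can win.

N-position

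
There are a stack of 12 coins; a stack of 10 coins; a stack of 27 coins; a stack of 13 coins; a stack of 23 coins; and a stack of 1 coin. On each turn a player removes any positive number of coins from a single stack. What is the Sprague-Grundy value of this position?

In binary:
  01100  (12)
  01010  (10)
  11011  (27)
  01101  (13)
  10111  (23)
  00001  (1)
  -----
  00110  (6)

6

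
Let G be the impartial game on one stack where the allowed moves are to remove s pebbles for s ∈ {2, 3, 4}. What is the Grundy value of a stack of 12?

Grundy values for subtraction set {2, 3, 4}:
g(0) = mex{} = 0
g(1) = mex{} = 0
g(2) = mex{0} = 1
g(3) = mex{0} = 1
g(4) = mex{0,1} = 2
g(5) = mex{0,1} = 2
g(6) = mex{1,2} = 0
g(7) = mex{1,2} = 0
g(8) = mex{0,2} = 1
g(9) = mex{0,2} = 1
g(10) = mex{0,1} = 2
g(11) = mex{0,1} = 2
g(12) = mex{1,2} = 0
So g(12) = 0.

0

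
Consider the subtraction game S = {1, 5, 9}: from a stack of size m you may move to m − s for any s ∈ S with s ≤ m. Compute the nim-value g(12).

0

Build the Grundy sequence with g(k) = mex{g(k−s) : s ∈ {1, 5, 9}, s ≤ k}:
k:     0  1  2  3  4  5  6  7  8  9 10 11 12
g(k):  0  1  0  1  0  1  0  1  0  1  0  1  0
So g(12) = 0.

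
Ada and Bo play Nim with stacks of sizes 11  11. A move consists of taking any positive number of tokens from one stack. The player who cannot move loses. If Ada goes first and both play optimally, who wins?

Bo wins

In binary:
  1011  (11)
  1011  (11)
  ----
  0000  (0)
The nim-sum is 0, so this is a P-position: the player to move is in a losing position under optimal play; Ada is about to move from it and so loses — Bo wins.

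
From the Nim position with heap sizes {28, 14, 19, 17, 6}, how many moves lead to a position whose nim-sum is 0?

Compute the nim-sum pairwise:
28 ⊕ 14 = 18
18 ⊕ 19 = 1
1 ⊕ 17 = 16
16 ⊕ 6 = 22
The overall nim-sum is X = 22. A heap of size p has a winning move iff p XOR X < p (reduce it to p XOR X).
  28: 28 XOR 22 = 10 < 28 — winning move (to 10).
  14: 14 XOR 22 = 24 ≥ 14 — no move.
  19: 19 XOR 22 = 5 < 19 — winning move (to 5).
  17: 17 XOR 22 = 7 < 17 — winning move (to 7).
  6: 6 XOR 22 = 16 ≥ 6 — no move.
That gives 3 winning moves.

3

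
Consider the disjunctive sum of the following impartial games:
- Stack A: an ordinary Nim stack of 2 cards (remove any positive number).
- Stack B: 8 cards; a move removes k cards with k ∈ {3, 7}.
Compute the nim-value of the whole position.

Stack A is a plain Nim stack of size 2, so its Grundy value is 2.
Grundy values for stack B (subtraction set {3, 7}):
k:     0  1  2  3  4  5  6  7  8
g(k):  0  0  0  1  1  1  0  2  2
So g(8) = 2.
The value of a disjunctive sum is the nim-sum of the parts.
Combined value = 2 XOR 2 = 0.

0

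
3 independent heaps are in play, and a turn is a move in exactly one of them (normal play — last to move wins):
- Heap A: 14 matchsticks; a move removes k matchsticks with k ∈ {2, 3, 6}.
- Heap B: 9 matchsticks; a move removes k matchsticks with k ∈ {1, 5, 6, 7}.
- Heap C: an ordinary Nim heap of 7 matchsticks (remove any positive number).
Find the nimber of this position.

For heap A, compute g(0), g(1), … with moves {2, 3, 6}:
g(0) = mex{} = 0
g(1) = mex{} = 0
g(2) = mex{0} = 1
g(3) = mex{0} = 1
g(4) = mex{0,1} = 2
g(5) = mex{1} = 0
g(6) = mex{0,1,2} = 3
g(7) = mex{0,2} = 1
g(8) = mex{0,1,3} = 2
g(9) = mex{1,3} = 0
g(10) = mex{1,2} = 0
g(11) = mex{0,2} = 1
g(12) = mex{0,3} = 1
g(13) = mex{0,1} = 2
g(14) = mex{1,2} = 0
So g(14) = 0.
Grundy values for heap B (subtraction set {1, 5, 6, 7}):
g(0) = mex{} = 0
g(1) = mex{0} = 1
g(2) = mex{1} = 0
g(3) = mex{0} = 1
g(4) = mex{1} = 0
g(5) = mex{0} = 1
g(6) = mex{0,1} = 2
g(7) = mex{0,1,2} = 3
g(8) = mex{0,1,3} = 2
g(9) = mex{0,1,2} = 3
So g(9) = 3.
Heap C is a plain Nim heap of size 7, so its Grundy value is 7.
By the Sprague-Grundy theorem, the Grundy value of a sum of independent games is the XOR of the component values.
Combined value = 0 XOR 3 XOR 7 = 4.

4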